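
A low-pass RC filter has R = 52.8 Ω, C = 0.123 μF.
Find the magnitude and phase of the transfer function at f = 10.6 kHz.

Step 1 — Angular frequency: ω = 2π·1.06e+04 = 6.66e+04 rad/s.
Step 2 — Transfer function: H(jω) = 1/(1 + jωRC).
Step 3 — Denominator: 1 + jωRC = 1 + j·6.66e+04·52.8·1.23e-07 = 1 + j0.4325.
Step 4 — H = 0.8424 - j0.3644.
Step 5 — Magnitude: |H| = 0.9178 (-0.7 dB); phase: φ = -23.4°.

|H| = 0.9178 (-0.7 dB), φ = -23.4°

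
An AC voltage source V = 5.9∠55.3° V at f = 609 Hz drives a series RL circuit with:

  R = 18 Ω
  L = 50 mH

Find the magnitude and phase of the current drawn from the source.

Step 1 — Angular frequency: ω = 2π·f = 2π·609 = 3826 rad/s.
Step 2 — Component impedances:
  R: Z = R = 18 Ω
  L: Z = jωL = j·3826·0.05 = 0 + j191.3 Ω
Step 3 — Series combination: Z_total = R + L = 18 + j191.3 Ω = 192.2∠84.6° Ω.
Step 4 — Source phasor: V = 5.9∠55.3° V = 3.359 + j4.851 V.
Step 5 — Ohm's law: I = V / Z_total = (3.359 + j4.851) / (18 + j191.3) = 0.02677 - j0.01504 A.
Step 6 — Convert to polar: |I| = 0.0307 A, ∠I = -29.3°.

I = 0.0307∠-29.3° A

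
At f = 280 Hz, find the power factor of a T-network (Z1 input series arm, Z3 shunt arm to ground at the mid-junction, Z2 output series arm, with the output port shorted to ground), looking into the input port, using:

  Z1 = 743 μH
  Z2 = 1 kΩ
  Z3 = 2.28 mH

Step 1 — Angular frequency: ω = 2π·f = 2π·280 = 1759 rad/s.
Step 2 — Component impedances:
  Z1: Z = jωL = j·1759·0.000743 = 0 + j1.307 Ω
  Z2: Z = R = 1000 Ω
  Z3: Z = jωL = j·1759·0.00228 = 0 + j4.011 Ω
Step 3 — With the output port shorted to ground, the output series arm Z2 runs from the junction to ground; the shunt arm Z3 also runs from the junction to ground. They appear in parallel: Z3 || Z2 = 0.01609 + j4.011 Ω.
Step 4 — Series with input arm Z1: Z_in = Z1 + (Z3 || Z2) = 0.01609 + j5.318 Ω = 5.318∠89.8° Ω.
Step 5 — Power factor: PF = cos(φ) = Re(Z)/|Z| = 0.016089/5.3183 = 0.003025.
Step 6 — Type: Im(Z) = 5.318 ⇒ lagging (phase φ = 89.8°).

PF = 0.003025 (lagging, φ = 89.8°)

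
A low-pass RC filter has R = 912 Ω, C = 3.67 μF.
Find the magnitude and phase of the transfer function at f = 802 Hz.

Step 1 — Angular frequency: ω = 2π·802 = 5039 rad/s.
Step 2 — Transfer function: H(jω) = 1/(1 + jωRC).
Step 3 — Denominator: 1 + jωRC = 1 + j·5039·912·3.67e-06 = 1 + j16.87.
Step 4 — H = 0.003503 - j0.05908.
Step 5 — Magnitude: |H| = 0.05919 (-24.6 dB); phase: φ = -86.6°.

|H| = 0.05919 (-24.6 dB), φ = -86.6°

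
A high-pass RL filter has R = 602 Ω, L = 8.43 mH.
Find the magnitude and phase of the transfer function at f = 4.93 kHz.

Step 1 — Angular frequency: ω = 2π·4930 = 3.098e+04 rad/s.
Step 2 — Transfer function: H(jω) = jωL/(R + jωL).
Step 3 — Numerator jωL = j·261.1; denominator R + jωL = 602 + j261.1.
Step 4 — H = 0.1584 + j0.3651.
Step 5 — Magnitude: |H| = 0.3979 (-8.0 dB); phase: φ = 66.6°.

|H| = 0.3979 (-8.0 dB), φ = 66.6°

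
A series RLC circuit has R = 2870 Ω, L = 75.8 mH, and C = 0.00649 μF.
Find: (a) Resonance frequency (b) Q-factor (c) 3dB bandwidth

Step 1 — Resonance: ω₀ = 1/√(LC) = 1/√(0.0758·6.49e-09) = 4.509e+04 rad/s.
Step 2 — f₀ = ω₀/(2π) = 7176 Hz.
Step 3 — Series Q: Q = ω₀L/R = 4.509e+04·0.0758/2870 = 1.191.
Step 4 — Bandwidth: Δω = ω₀/Q = 3.786e+04 rad/s; BW = Δω/(2π) = 6026 Hz.

(a) f₀ = 7176 Hz  (b) Q = 1.191  (c) BW = 6026 Hz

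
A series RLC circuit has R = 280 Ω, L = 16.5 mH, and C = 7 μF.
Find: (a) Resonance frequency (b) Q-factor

Step 1 — Resonance condition Im(Z)=0 gives ω₀ = 1/√(LC).
Step 2 — ω₀ = 1/√(0.0165·7e-06) = 2942 rad/s.
Step 3 — f₀ = ω₀/(2π) = 468.3 Hz.
Step 4 — Series Q: Q = ω₀L/R = 2942·0.0165/280 = 0.1734.

(a) f₀ = 468.3 Hz  (b) Q = 0.1734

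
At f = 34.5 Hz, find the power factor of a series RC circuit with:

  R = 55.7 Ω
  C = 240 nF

Step 1 — Angular frequency: ω = 2π·f = 2π·34.5 = 216.8 rad/s.
Step 2 — Component impedances:
  R: Z = R = 55.7 Ω
  C: Z = 1/(jωC) = -j/(ω·C) = 0 - j1.922e+04 Ω
Step 3 — Series combination: Z_total = R + C = 55.7 - j1.922e+04 Ω = 1.922e+04∠-89.8° Ω.
Step 4 — Power factor: PF = cos(φ) = Re(Z)/|Z| = 55.7/1.922e+04 = 0.002898.
Step 5 — Type: Im(Z) = -1.922e+04 ⇒ leading (phase φ = -89.8°).

PF = 0.002898 (leading, φ = -89.8°)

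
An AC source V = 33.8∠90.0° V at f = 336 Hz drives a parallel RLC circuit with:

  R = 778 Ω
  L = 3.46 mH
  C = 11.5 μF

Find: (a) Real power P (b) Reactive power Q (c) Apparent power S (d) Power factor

Step 1 — Angular frequency: ω = 2π·f = 2π·336 = 2111 rad/s.
Step 2 — Component impedances:
  R: Z = R = 778 Ω
  L: Z = jωL = j·2111·0.00346 = 0 + j7.305 Ω
  C: Z = 1/(jωC) = -j/(ω·C) = 0 - j41.19 Ω
Step 3 — Parallel combination: 1/Z_total = 1/R + 1/L + 1/C; Z_total = 0.1013 + j8.878 Ω = 8.879∠89.3° Ω.
Step 4 — Source phasor: V = 33.8∠90.0° V = 0 + j33.8 V.
Step 5 — Current: I = V / Z = 3.807 + j0.04344 A = 3.807∠0.7° A.
Step 6 — Complex power: S = V·I* = 1.468 + j128.7 VA.
Step 7 — Real power: P = Re(S) = 1.468 W.
Step 8 — Reactive power: Q = Im(S) = 128.7 VAR.
Step 9 — Apparent power: |S| = 128.7 VA.
Step 10 — Power factor: PF = P/|S| = 0.01141 (lagging).

(a) P = 1.468 W  (b) Q = 128.7 VAR  (c) S = 128.7 VA  (d) PF = 0.01141 (lagging)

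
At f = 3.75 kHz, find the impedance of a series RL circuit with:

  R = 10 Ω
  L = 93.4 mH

Step 1 — Angular frequency: ω = 2π·f = 2π·3750 = 2.356e+04 rad/s.
Step 2 — Component impedances:
  R: Z = R = 10 Ω
  L: Z = jωL = j·2.356e+04·0.0934 = 0 + j2201 Ω
Step 3 — Series combination: Z_total = R + L = 10 + j2201 Ω = 2201∠89.7° Ω.

Z = 10 + j2201 Ω = 2201∠89.7° Ω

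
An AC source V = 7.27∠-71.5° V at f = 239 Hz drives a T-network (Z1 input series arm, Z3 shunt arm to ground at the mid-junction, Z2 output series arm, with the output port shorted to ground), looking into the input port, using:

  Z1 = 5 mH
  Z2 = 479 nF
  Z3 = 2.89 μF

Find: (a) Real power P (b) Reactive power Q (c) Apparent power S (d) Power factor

Step 1 — Angular frequency: ω = 2π·f = 2π·239 = 1502 rad/s.
Step 2 — Component impedances:
  Z1: Z = jωL = j·1502·0.005 = 0 + j7.508 Ω
  Z2: Z = 1/(jωC) = -j/(ω·C) = 0 - j1390 Ω
  Z3: Z = 1/(jωC) = -j/(ω·C) = 0 - j230.4 Ω
Step 3 — With the output port shorted to ground, the output series arm Z2 runs from the junction to ground; the shunt arm Z3 also runs from the junction to ground. They appear in parallel: Z3 || Z2 = 0 - j197.7 Ω.
Step 4 — Series with input arm Z1: Z_in = Z1 + (Z3 || Z2) = 0 - j190.2 Ω = 190.2∠-90.0° Ω.
Step 5 — Source phasor: V = 7.27∠-71.5° V = 2.307 - j6.894 V.
Step 6 — Current: I = V / Z = 0.03626 + j0.01213 A = 0.03823∠18.5° A.
Step 7 — Complex power: S = V·I* = 0 - j0.2779 VA.
Step 8 — Real power: P = Re(S) = 0 W.
Step 9 — Reactive power: Q = Im(S) = -0.2779 VAR.
Step 10 — Apparent power: |S| = 0.2779 VA.
Step 11 — Power factor: PF = P/|S| = 0 (leading).

(a) P = 0 W  (b) Q = -0.2779 VAR  (c) S = 0.2779 VA  (d) PF = 0 (leading)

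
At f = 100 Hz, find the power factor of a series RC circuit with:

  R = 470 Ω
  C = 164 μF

Step 1 — Angular frequency: ω = 2π·f = 2π·100 = 628.3 rad/s.
Step 2 — Component impedances:
  R: Z = R = 470 Ω
  C: Z = 1/(jωC) = -j/(ω·C) = 0 - j9.705 Ω
Step 3 — Series combination: Z_total = R + C = 470 - j9.705 Ω = 470.1∠-1.2° Ω.
Step 4 — Power factor: PF = cos(φ) = Re(Z)/|Z| = 470/470.1 = 0.9998.
Step 5 — Type: Im(Z) = -9.705 ⇒ leading (phase φ = -1.2°).

PF = 0.9998 (leading, φ = -1.2°)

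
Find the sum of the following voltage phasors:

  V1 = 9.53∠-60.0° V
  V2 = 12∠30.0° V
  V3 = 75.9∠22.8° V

Step 1 — Convert each phasor to rectangular form:
  V1 = 9.53·(cos(-60.0°) + j·sin(-60.0°)) = 4.765 - j8.253 V
  V2 = 12·(cos(30.0°) + j·sin(30.0°)) = 10.39 + j6 V
  V3 = 75.9·(cos(22.8°) + j·sin(22.8°)) = 69.97 + j29.41 V
Step 2 — Sum components: V_total = 85.13 + j27.16 V.
Step 3 — Convert to polar: |V_total| = 89.35 V, ∠V_total = 17.7°.

V_total = 89.35∠17.7° V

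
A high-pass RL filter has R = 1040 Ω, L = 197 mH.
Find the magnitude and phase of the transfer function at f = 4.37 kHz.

Step 1 — Angular frequency: ω = 2π·4370 = 2.746e+04 rad/s.
Step 2 — Transfer function: H(jω) = jωL/(R + jωL).
Step 3 — Numerator jωL = j·5409; denominator R + jωL = 1040 + j5409.
Step 4 — H = 0.9644 + j0.1854.
Step 5 — Magnitude: |H| = 0.982 (-0.2 dB); phase: φ = 10.9°.

|H| = 0.982 (-0.2 dB), φ = 10.9°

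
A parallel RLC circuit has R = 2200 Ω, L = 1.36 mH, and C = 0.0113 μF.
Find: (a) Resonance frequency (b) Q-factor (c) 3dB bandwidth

Step 1 — Resonance: ω₀ = 1/√(LC) = 1/√(0.00136·1.13e-08) = 2.551e+05 rad/s.
Step 2 — f₀ = ω₀/(2π) = 4.06e+04 Hz.
Step 3 — Parallel Q: Q = R/(ω₀L) = 2200/(2.551e+05·0.00136) = 6.342.
Step 4 — Bandwidth: Δω = ω₀/Q = 4.023e+04 rad/s; BW = Δω/(2π) = 6402 Hz.

(a) f₀ = 4.06e+04 Hz  (b) Q = 6.342  (c) BW = 6402 Hz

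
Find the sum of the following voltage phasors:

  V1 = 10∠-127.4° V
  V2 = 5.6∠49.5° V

Step 1 — Convert each phasor to rectangular form:
  V1 = 10·(cos(-127.4°) + j·sin(-127.4°)) = -6.074 - j7.944 V
  V2 = 5.6·(cos(49.5°) + j·sin(49.5°)) = 3.637 + j4.258 V
Step 2 — Sum components: V_total = -2.437 - j3.686 V.
Step 3 — Convert to polar: |V_total| = 4.419 V, ∠V_total = -123.5°.

V_total = 4.419∠-123.5° V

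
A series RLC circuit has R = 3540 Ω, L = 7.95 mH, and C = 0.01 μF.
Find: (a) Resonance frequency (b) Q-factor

Step 1 — Resonance condition Im(Z)=0 gives ω₀ = 1/√(LC).
Step 2 — ω₀ = 1/√(0.00795·1e-08) = 1.122e+05 rad/s.
Step 3 — f₀ = ω₀/(2π) = 1.785e+04 Hz.
Step 4 — Series Q: Q = ω₀L/R = 1.122e+05·0.00795/3540 = 0.2519.

(a) f₀ = 1.785e+04 Hz  (b) Q = 0.2519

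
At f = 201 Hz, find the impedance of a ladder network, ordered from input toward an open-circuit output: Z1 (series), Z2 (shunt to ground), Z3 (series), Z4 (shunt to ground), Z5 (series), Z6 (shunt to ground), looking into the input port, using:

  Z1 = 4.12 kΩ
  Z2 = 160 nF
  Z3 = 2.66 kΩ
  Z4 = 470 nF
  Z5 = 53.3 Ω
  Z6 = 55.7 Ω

Step 1 — Angular frequency: ω = 2π·f = 2π·201 = 1263 rad/s.
Step 2 — Component impedances:
  Z1: Z = R = 4120 Ω
  Z2: Z = 1/(jωC) = -j/(ω·C) = 0 - j4949 Ω
  Z3: Z = R = 2660 Ω
  Z4: Z = 1/(jωC) = -j/(ω·C) = 0 - j1685 Ω
  Z5: Z = R = 53.3 Ω
  Z6: Z = R = 55.7 Ω
Step 3 — Ladder network (open output): work backward from the far end, alternating series and parallel combinations. Z_in = 6224 - j1182 Ω = 6335∠-10.8° Ω.

Z = 6224 - j1182 Ω = 6335∠-10.8° Ω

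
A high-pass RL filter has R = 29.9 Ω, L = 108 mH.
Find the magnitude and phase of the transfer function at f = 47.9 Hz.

Step 1 — Angular frequency: ω = 2π·47.9 = 301 rad/s.
Step 2 — Transfer function: H(jω) = jωL/(R + jωL).
Step 3 — Numerator jωL = j·32.5; denominator R + jωL = 29.9 + j32.5.
Step 4 — H = 0.5417 + j0.4983.
Step 5 — Magnitude: |H| = 0.736 (-2.7 dB); phase: φ = 42.6°.

|H| = 0.736 (-2.7 dB), φ = 42.6°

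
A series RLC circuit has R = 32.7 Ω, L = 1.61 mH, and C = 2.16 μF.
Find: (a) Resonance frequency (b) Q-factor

Step 1 — Resonance condition Im(Z)=0 gives ω₀ = 1/√(LC).
Step 2 — ω₀ = 1/√(0.00161·2.16e-06) = 1.696e+04 rad/s.
Step 3 — f₀ = ω₀/(2π) = 2699 Hz.
Step 4 — Series Q: Q = ω₀L/R = 1.696e+04·0.00161/32.7 = 0.8349.

(a) f₀ = 2699 Hz  (b) Q = 0.8349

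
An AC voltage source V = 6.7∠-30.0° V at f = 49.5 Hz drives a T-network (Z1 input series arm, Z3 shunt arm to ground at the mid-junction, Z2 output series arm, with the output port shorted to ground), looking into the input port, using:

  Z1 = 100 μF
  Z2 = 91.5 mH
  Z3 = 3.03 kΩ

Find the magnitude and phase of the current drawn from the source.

Step 1 — Angular frequency: ω = 2π·f = 2π·49.5 = 311 rad/s.
Step 2 — Component impedances:
  Z1: Z = 1/(jωC) = -j/(ω·C) = 0 - j32.15 Ω
  Z2: Z = jωL = j·311·0.0915 = 0 + j28.46 Ω
  Z3: Z = R = 3030 Ω
Step 3 — With the output port shorted to ground, the output series arm Z2 runs from the junction to ground; the shunt arm Z3 also runs from the junction to ground. They appear in parallel: Z3 || Z2 = 0.2673 + j28.46 Ω.
Step 4 — Series with input arm Z1: Z_in = Z1 + (Z3 || Z2) = 0.2673 - j3.697 Ω = 3.707∠-85.9° Ω.
Step 5 — Source phasor: V = 6.7∠-30.0° V = 5.802 - j3.35 V.
Step 6 — Ohm's law: I = V / Z_total = (5.802 - j3.35) / (0.2673 - j3.697) = 1.014 + j1.496 A.
Step 7 — Convert to polar: |I| = 1.808 A, ∠I = 55.9°.

I = 1.808∠55.9° A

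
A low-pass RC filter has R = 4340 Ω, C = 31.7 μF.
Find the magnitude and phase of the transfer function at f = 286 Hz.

Step 1 — Angular frequency: ω = 2π·286 = 1797 rad/s.
Step 2 — Transfer function: H(jω) = 1/(1 + jωRC).
Step 3 — Denominator: 1 + jωRC = 1 + j·1797·4340·3.17e-05 = 1 + j247.2.
Step 4 — H = 1.636e-05 - j0.004045.
Step 5 — Magnitude: |H| = 0.004045 (-47.9 dB); phase: φ = -89.8°.

|H| = 0.004045 (-47.9 dB), φ = -89.8°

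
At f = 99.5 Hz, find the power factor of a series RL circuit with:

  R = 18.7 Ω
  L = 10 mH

Step 1 — Angular frequency: ω = 2π·f = 2π·99.5 = 625.2 rad/s.
Step 2 — Component impedances:
  R: Z = R = 18.7 Ω
  L: Z = jωL = j·625.2·0.01 = 0 + j6.252 Ω
Step 3 — Series combination: Z_total = R + L = 18.7 + j6.252 Ω = 19.72∠18.5° Ω.
Step 4 — Power factor: PF = cos(φ) = Re(Z)/|Z| = 18.7/19.717 = 0.9484.
Step 5 — Type: Im(Z) = 6.252 ⇒ lagging (phase φ = 18.5°).

PF = 0.9484 (lagging, φ = 18.5°)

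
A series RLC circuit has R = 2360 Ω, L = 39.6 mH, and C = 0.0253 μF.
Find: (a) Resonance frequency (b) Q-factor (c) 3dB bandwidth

Step 1 — Resonance: ω₀ = 1/√(LC) = 1/√(0.0396·2.53e-08) = 3.159e+04 rad/s.
Step 2 — f₀ = ω₀/(2π) = 5028 Hz.
Step 3 — Series Q: Q = ω₀L/R = 3.159e+04·0.0396/2360 = 0.5301.
Step 4 — Bandwidth: Δω = ω₀/Q = 5.96e+04 rad/s; BW = Δω/(2π) = 9485 Hz.

(a) f₀ = 5028 Hz  (b) Q = 0.5301  (c) BW = 9485 Hz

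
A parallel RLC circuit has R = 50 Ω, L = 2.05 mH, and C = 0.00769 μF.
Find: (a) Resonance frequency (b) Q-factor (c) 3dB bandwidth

Step 1 — Resonance: ω₀ = 1/√(LC) = 1/√(0.00205·7.69e-09) = 2.519e+05 rad/s.
Step 2 — f₀ = ω₀/(2π) = 4.008e+04 Hz.
Step 3 — Parallel Q: Q = R/(ω₀L) = 50/(2.519e+05·0.00205) = 0.09684.
Step 4 — Bandwidth: Δω = ω₀/Q = 2.601e+06 rad/s; BW = Δω/(2π) = 4.139e+05 Hz.

(a) f₀ = 4.008e+04 Hz  (b) Q = 0.09684  (c) BW = 4.139e+05 Hz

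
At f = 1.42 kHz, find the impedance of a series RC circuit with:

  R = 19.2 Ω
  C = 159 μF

Step 1 — Angular frequency: ω = 2π·f = 2π·1420 = 8922 rad/s.
Step 2 — Component impedances:
  R: Z = R = 19.2 Ω
  C: Z = 1/(jωC) = -j/(ω·C) = 0 - j0.7049 Ω
Step 3 — Series combination: Z_total = R + C = 19.2 - j0.7049 Ω = 19.21∠-2.1° Ω.

Z = 19.2 - j0.7049 Ω = 19.21∠-2.1° Ω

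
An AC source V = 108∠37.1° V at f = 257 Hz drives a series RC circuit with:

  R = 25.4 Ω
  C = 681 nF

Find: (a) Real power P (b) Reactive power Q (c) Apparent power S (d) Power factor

Step 1 — Angular frequency: ω = 2π·f = 2π·257 = 1615 rad/s.
Step 2 — Component impedances:
  R: Z = R = 25.4 Ω
  C: Z = 1/(jωC) = -j/(ω·C) = 0 - j909.4 Ω
Step 3 — Series combination: Z_total = R + C = 25.4 - j909.4 Ω = 909.7∠-88.4° Ω.
Step 4 — Source phasor: V = 108∠37.1° V = 86.14 + j65.15 V.
Step 5 — Current: I = V / Z = -0.06894 + j0.09665 A = 0.1187∠125.5° A.
Step 6 — Complex power: S = V·I* = 0.358 - j12.82 VA.
Step 7 — Real power: P = Re(S) = 0.358 W.
Step 8 — Reactive power: Q = Im(S) = -12.82 VAR.
Step 9 — Apparent power: |S| = 12.82 VA.
Step 10 — Power factor: PF = P/|S| = 0.02792 (leading).

(a) P = 0.358 W  (b) Q = -12.82 VAR  (c) S = 12.82 VA  (d) PF = 0.02792 (leading)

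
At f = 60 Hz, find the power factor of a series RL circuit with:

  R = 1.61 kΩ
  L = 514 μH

Step 1 — Angular frequency: ω = 2π·f = 2π·60 = 377 rad/s.
Step 2 — Component impedances:
  R: Z = R = 1610 Ω
  L: Z = jωL = j·377·0.000514 = 0 + j0.1938 Ω
Step 3 — Series combination: Z_total = R + L = 1610 + j0.1938 Ω = 1610∠0.0° Ω.
Step 4 — Power factor: PF = cos(φ) = Re(Z)/|Z| = 1610/1610 = 1.
Step 5 — Type: Im(Z) = 0.1938 ⇒ lagging (phase φ = 0.0°).

PF = 1 (lagging, φ = 0.0°)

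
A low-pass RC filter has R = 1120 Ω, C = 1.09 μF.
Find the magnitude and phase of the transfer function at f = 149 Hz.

Step 1 — Angular frequency: ω = 2π·149 = 936.2 rad/s.
Step 2 — Transfer function: H(jω) = 1/(1 + jωRC).
Step 3 — Denominator: 1 + jωRC = 1 + j·936.2·1120·1.09e-06 = 1 + j1.143.
Step 4 — H = 0.4336 - j0.4956.
Step 5 — Magnitude: |H| = 0.6585 (-3.6 dB); phase: φ = -48.8°.

|H| = 0.6585 (-3.6 dB), φ = -48.8°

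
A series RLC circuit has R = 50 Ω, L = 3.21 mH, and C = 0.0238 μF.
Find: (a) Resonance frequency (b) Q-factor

Step 1 — Resonance condition Im(Z)=0 gives ω₀ = 1/√(LC).
Step 2 — ω₀ = 1/√(0.00321·2.38e-08) = 1.144e+05 rad/s.
Step 3 — f₀ = ω₀/(2π) = 1.821e+04 Hz.
Step 4 — Series Q: Q = ω₀L/R = 1.144e+05·0.00321/50 = 7.345.

(a) f₀ = 1.821e+04 Hz  (b) Q = 7.345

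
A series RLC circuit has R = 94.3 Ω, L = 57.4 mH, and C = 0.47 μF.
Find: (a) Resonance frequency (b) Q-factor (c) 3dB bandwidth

Step 1 — Resonance: ω₀ = 1/√(LC) = 1/√(0.0574·4.7e-07) = 6088 rad/s.
Step 2 — f₀ = ω₀/(2π) = 969 Hz.
Step 3 — Series Q: Q = ω₀L/R = 6088·0.0574/94.3 = 3.706.
Step 4 — Bandwidth: Δω = ω₀/Q = 1643 rad/s; BW = Δω/(2π) = 261.5 Hz.

(a) f₀ = 969 Hz  (b) Q = 3.706  (c) BW = 261.5 Hz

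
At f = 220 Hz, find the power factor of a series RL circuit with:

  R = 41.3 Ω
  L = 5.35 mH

Step 1 — Angular frequency: ω = 2π·f = 2π·220 = 1382 rad/s.
Step 2 — Component impedances:
  R: Z = R = 41.3 Ω
  L: Z = jωL = j·1382·0.00535 = 0 + j7.395 Ω
Step 3 — Series combination: Z_total = R + L = 41.3 + j7.395 Ω = 41.96∠10.2° Ω.
Step 4 — Power factor: PF = cos(φ) = Re(Z)/|Z| = 41.3/41.96 = 0.9843.
Step 5 — Type: Im(Z) = 7.395 ⇒ lagging (phase φ = 10.2°).

PF = 0.9843 (lagging, φ = 10.2°)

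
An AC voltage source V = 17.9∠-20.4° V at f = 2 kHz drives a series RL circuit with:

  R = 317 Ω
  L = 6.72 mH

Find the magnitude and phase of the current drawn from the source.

Step 1 — Angular frequency: ω = 2π·f = 2π·2000 = 1.257e+04 rad/s.
Step 2 — Component impedances:
  R: Z = R = 317 Ω
  L: Z = jωL = j·1.257e+04·0.00672 = 0 + j84.45 Ω
Step 3 — Series combination: Z_total = R + L = 317 + j84.45 Ω = 328.1∠14.9° Ω.
Step 4 — Source phasor: V = 17.9∠-20.4° V = 16.78 - j6.239 V.
Step 5 — Ohm's law: I = V / Z_total = (16.78 - j6.239) / (317 + j84.45) = 0.04452 - j0.03154 A.
Step 6 — Convert to polar: |I| = 0.05456 A, ∠I = -35.3°.

I = 0.05456∠-35.3° A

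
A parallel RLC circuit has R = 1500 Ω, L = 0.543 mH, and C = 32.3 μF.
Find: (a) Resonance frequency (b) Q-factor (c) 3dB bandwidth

Step 1 — Resonance: ω₀ = 1/√(LC) = 1/√(0.000543·3.23e-05) = 7551 rad/s.
Step 2 — f₀ = ω₀/(2π) = 1202 Hz.
Step 3 — Parallel Q: Q = R/(ω₀L) = 1500/(7551·0.000543) = 365.8.
Step 4 — Bandwidth: Δω = ω₀/Q = 20.64 rad/s; BW = Δω/(2π) = 3.285 Hz.

(a) f₀ = 1202 Hz  (b) Q = 365.8  (c) BW = 3.285 Hz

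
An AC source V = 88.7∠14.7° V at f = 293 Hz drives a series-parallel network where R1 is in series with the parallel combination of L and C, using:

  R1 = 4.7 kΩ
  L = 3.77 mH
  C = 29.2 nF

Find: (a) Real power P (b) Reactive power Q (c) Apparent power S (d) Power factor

Step 1 — Angular frequency: ω = 2π·f = 2π·293 = 1841 rad/s.
Step 2 — Component impedances:
  R1: Z = R = 4700 Ω
  L: Z = jωL = j·1841·0.00377 = 0 + j6.94 Ω
  C: Z = 1/(jωC) = -j/(ω·C) = 0 - j1.86e+04 Ω
Step 3 — Parallel branch: L || C = 1/(1/L + 1/C) = 0 + j6.943 Ω.
Step 4 — Series with R1: Z_total = R1 + (L || C) = 4700 + j6.943 Ω = 4700∠0.1° Ω.
Step 5 — Source phasor: V = 88.7∠14.7° V = 85.8 + j22.51 V.
Step 6 — Current: I = V / Z = 0.01826 + j0.004762 A = 0.01887∠14.6° A.
Step 7 — Complex power: S = V·I* = 1.674 + j0.002473 VA.
Step 8 — Real power: P = Re(S) = 1.674 W.
Step 9 — Reactive power: Q = Im(S) = 0.002473 VAR.
Step 10 — Apparent power: |S| = 1.674 VA.
Step 11 — Power factor: PF = P/|S| = 1 (lagging).

(a) P = 1.674 W  (b) Q = 0.002473 VAR  (c) S = 1.674 VA  (d) PF = 1 (lagging)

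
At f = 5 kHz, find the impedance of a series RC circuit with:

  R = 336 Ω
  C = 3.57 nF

Step 1 — Angular frequency: ω = 2π·f = 2π·5000 = 3.142e+04 rad/s.
Step 2 — Component impedances:
  R: Z = R = 336 Ω
  C: Z = 1/(jωC) = -j/(ω·C) = 0 - j8916 Ω
Step 3 — Series combination: Z_total = R + C = 336 - j8916 Ω = 8923∠-87.8° Ω.

Z = 336 - j8916 Ω = 8923∠-87.8° Ω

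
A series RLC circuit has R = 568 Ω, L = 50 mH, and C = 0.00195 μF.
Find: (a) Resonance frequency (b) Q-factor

Step 1 — Resonance condition Im(Z)=0 gives ω₀ = 1/√(LC).
Step 2 — ω₀ = 1/√(0.05·1.95e-09) = 1.013e+05 rad/s.
Step 3 — f₀ = ω₀/(2π) = 1.612e+04 Hz.
Step 4 — Series Q: Q = ω₀L/R = 1.013e+05·0.05/568 = 8.915.

(a) f₀ = 1.612e+04 Hz  (b) Q = 8.915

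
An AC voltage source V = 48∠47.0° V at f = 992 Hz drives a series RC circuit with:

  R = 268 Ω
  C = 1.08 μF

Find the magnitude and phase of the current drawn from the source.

Step 1 — Angular frequency: ω = 2π·f = 2π·992 = 6233 rad/s.
Step 2 — Component impedances:
  R: Z = R = 268 Ω
  C: Z = 1/(jωC) = -j/(ω·C) = 0 - j148.6 Ω
Step 3 — Series combination: Z_total = R + C = 268 - j148.6 Ω = 306.4∠-29.0° Ω.
Step 4 — Source phasor: V = 48∠47.0° V = 32.74 + j35.1 V.
Step 5 — Ohm's law: I = V / Z_total = (32.74 + j35.1) / (268 - j148.6) = 0.0379 + j0.152 A.
Step 6 — Convert to polar: |I| = 0.1566 A, ∠I = 76.0°.

I = 0.1566∠76.0° A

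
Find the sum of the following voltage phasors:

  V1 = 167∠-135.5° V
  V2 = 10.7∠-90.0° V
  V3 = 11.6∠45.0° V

Step 1 — Convert each phasor to rectangular form:
  V1 = 167·(cos(-135.5°) + j·sin(-135.5°)) = -119.1 - j117.1 V
  V2 = 10.7·(cos(-90.0°) + j·sin(-90.0°)) = 0 - j10.7 V
  V3 = 11.6·(cos(45.0°) + j·sin(45.0°)) = 8.202 + j8.202 V
Step 2 — Sum components: V_total = -110.9 - j119.5 V.
Step 3 — Convert to polar: |V_total| = 163.1 V, ∠V_total = -132.9°.

V_total = 163.1∠-132.9° V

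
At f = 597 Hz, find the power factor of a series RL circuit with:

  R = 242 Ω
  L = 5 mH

Step 1 — Angular frequency: ω = 2π·f = 2π·597 = 3751 rad/s.
Step 2 — Component impedances:
  R: Z = R = 242 Ω
  L: Z = jωL = j·3751·0.005 = 0 + j18.76 Ω
Step 3 — Series combination: Z_total = R + L = 242 + j18.76 Ω = 242.7∠4.4° Ω.
Step 4 — Power factor: PF = cos(φ) = Re(Z)/|Z| = 242/242.73 = 0.997.
Step 5 — Type: Im(Z) = 18.76 ⇒ lagging (phase φ = 4.4°).

PF = 0.997 (lagging, φ = 4.4°)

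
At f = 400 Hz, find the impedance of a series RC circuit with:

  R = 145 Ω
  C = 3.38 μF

Step 1 — Angular frequency: ω = 2π·f = 2π·400 = 2513 rad/s.
Step 2 — Component impedances:
  R: Z = R = 145 Ω
  C: Z = 1/(jωC) = -j/(ω·C) = 0 - j117.7 Ω
Step 3 — Series combination: Z_total = R + C = 145 - j117.7 Ω = 186.8∠-39.1° Ω.

Z = 145 - j117.7 Ω = 186.8∠-39.1° Ω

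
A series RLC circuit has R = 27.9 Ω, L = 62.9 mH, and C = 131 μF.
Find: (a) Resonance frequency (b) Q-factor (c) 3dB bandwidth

Step 1 — Resonance: ω₀ = 1/√(LC) = 1/√(0.0629·0.000131) = 348.4 rad/s.
Step 2 — f₀ = ω₀/(2π) = 55.44 Hz.
Step 3 — Series Q: Q = ω₀L/R = 348.4·0.0629/27.9 = 0.7854.
Step 4 — Bandwidth: Δω = ω₀/Q = 443.6 rad/s; BW = Δω/(2π) = 70.59 Hz.

(a) f₀ = 55.44 Hz  (b) Q = 0.7854  (c) BW = 70.59 Hz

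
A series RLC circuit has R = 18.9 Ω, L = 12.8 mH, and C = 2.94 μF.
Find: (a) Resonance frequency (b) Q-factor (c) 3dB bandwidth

Step 1 — Resonance: ω₀ = 1/√(LC) = 1/√(0.0128·2.94e-06) = 5155 rad/s.
Step 2 — f₀ = ω₀/(2π) = 820.4 Hz.
Step 3 — Series Q: Q = ω₀L/R = 5155·0.0128/18.9 = 3.491.
Step 4 — Bandwidth: Δω = ω₀/Q = 1477 rad/s; BW = Δω/(2π) = 235 Hz.

(a) f₀ = 820.4 Hz  (b) Q = 3.491  (c) BW = 235 Hz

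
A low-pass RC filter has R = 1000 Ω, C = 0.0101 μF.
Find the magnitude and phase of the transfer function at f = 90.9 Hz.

Step 1 — Angular frequency: ω = 2π·90.9 = 571.1 rad/s.
Step 2 — Transfer function: H(jω) = 1/(1 + jωRC).
Step 3 — Denominator: 1 + jωRC = 1 + j·571.1·1000·1.01e-08 = 1 + j0.005769.
Step 4 — H = 1 - j0.005768.
Step 5 — Magnitude: |H| = 1 (-0.0 dB); phase: φ = -0.3°.

|H| = 1 (-0.0 dB), φ = -0.3°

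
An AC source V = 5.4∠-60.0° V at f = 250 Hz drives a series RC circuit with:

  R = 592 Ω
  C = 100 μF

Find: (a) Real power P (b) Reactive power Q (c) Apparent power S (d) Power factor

Step 1 — Angular frequency: ω = 2π·f = 2π·250 = 1571 rad/s.
Step 2 — Component impedances:
  R: Z = R = 592 Ω
  C: Z = 1/(jωC) = -j/(ω·C) = 0 - j6.366 Ω
Step 3 — Series combination: Z_total = R + C = 592 - j6.366 Ω = 592∠-0.6° Ω.
Step 4 — Source phasor: V = 5.4∠-60.0° V = 2.7 - j4.677 V.
Step 5 — Current: I = V / Z = 0.004645 - j0.00785 A = 0.009121∠-59.4° A.
Step 6 — Complex power: S = V·I* = 0.04925 - j0.0005296 VA.
Step 7 — Real power: P = Re(S) = 0.04925 W.
Step 8 — Reactive power: Q = Im(S) = -0.0005296 VAR.
Step 9 — Apparent power: |S| = 0.04925 VA.
Step 10 — Power factor: PF = P/|S| = 0.9999 (leading).

(a) P = 0.04925 W  (b) Q = -0.0005296 VAR  (c) S = 0.04925 VA  (d) PF = 0.9999 (leading)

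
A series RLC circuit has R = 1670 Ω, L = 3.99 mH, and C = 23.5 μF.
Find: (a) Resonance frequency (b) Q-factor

Step 1 — Resonance condition Im(Z)=0 gives ω₀ = 1/√(LC).
Step 2 — ω₀ = 1/√(0.00399·2.35e-05) = 3266 rad/s.
Step 3 — f₀ = ω₀/(2π) = 519.8 Hz.
Step 4 — Series Q: Q = ω₀L/R = 3266·0.00399/1670 = 0.007803.

(a) f₀ = 519.8 Hz  (b) Q = 0.007803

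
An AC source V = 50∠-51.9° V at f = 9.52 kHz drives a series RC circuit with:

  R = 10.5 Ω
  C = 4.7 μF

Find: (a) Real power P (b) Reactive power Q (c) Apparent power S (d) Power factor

Step 1 — Angular frequency: ω = 2π·f = 2π·9520 = 5.982e+04 rad/s.
Step 2 — Component impedances:
  R: Z = R = 10.5 Ω
  C: Z = 1/(jωC) = -j/(ω·C) = 0 - j3.557 Ω
Step 3 — Series combination: Z_total = R + C = 10.5 - j3.557 Ω = 11.09∠-18.7° Ω.
Step 4 — Source phasor: V = 50∠-51.9° V = 30.85 - j39.35 V.
Step 5 — Current: I = V / Z = 3.775 - j2.469 A = 4.51∠-33.2° A.
Step 6 — Complex power: S = V·I* = 213.6 - j72.35 VA.
Step 7 — Real power: P = Re(S) = 213.6 W.
Step 8 — Reactive power: Q = Im(S) = -72.35 VAR.
Step 9 — Apparent power: |S| = 225.5 VA.
Step 10 — Power factor: PF = P/|S| = 0.9471 (leading).

(a) P = 213.6 W  (b) Q = -72.35 VAR  (c) S = 225.5 VA  (d) PF = 0.9471 (leading)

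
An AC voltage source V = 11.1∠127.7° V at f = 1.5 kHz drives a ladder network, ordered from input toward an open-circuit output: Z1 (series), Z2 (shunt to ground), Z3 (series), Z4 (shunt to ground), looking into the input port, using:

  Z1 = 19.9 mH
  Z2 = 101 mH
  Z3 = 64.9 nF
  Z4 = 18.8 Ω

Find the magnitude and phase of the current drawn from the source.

Step 1 — Angular frequency: ω = 2π·f = 2π·1500 = 9425 rad/s.
Step 2 — Component impedances:
  Z1: Z = jωL = j·9425·0.0199 = 0 + j187.6 Ω
  Z2: Z = jωL = j·9425·0.101 = 0 + j951.9 Ω
  Z3: Z = 1/(jωC) = -j/(ω·C) = 0 - j1635 Ω
  Z4: Z = R = 18.8 Ω
Step 3 — Ladder network (open output): work backward from the far end, alternating series and parallel combinations. Z_in = 36.49 + j2465 Ω = 2465∠89.2° Ω.
Step 4 — Source phasor: V = 11.1∠127.7° V = -6.788 + j8.783 V.
Step 5 — Ohm's law: I = V / Z_total = (-6.788 + j8.783) / (36.49 + j2465) = 0.003521 + j0.002806 A.
Step 6 — Convert to polar: |I| = 0.004502 A, ∠I = 38.5°.

I = 0.004502∠38.5° A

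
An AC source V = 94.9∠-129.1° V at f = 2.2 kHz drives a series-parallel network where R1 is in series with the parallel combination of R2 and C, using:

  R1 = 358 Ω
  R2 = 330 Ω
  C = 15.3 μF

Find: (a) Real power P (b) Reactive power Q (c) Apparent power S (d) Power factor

Step 1 — Angular frequency: ω = 2π·f = 2π·2200 = 1.382e+04 rad/s.
Step 2 — Component impedances:
  R1: Z = R = 358 Ω
  R2: Z = R = 330 Ω
  C: Z = 1/(jωC) = -j/(ω·C) = 0 - j4.728 Ω
Step 3 — Parallel branch: R2 || C = 1/(1/R2 + 1/C) = 0.06773 - j4.727 Ω.
Step 4 — Series with R1: Z_total = R1 + (R2 || C) = 358.1 - j4.727 Ω = 358.1∠-0.8° Ω.
Step 5 — Source phasor: V = 94.9∠-129.1° V = -59.85 - j73.65 V.
Step 6 — Current: I = V / Z = -0.1644 - j0.2078 A = 0.265∠-128.3° A.
Step 7 — Complex power: S = V·I* = 25.15 - j0.332 VA.
Step 8 — Real power: P = Re(S) = 25.15 W.
Step 9 — Reactive power: Q = Im(S) = -0.332 VAR.
Step 10 — Apparent power: |S| = 25.15 VA.
Step 11 — Power factor: PF = P/|S| = 0.9999 (leading).

(a) P = 25.15 W  (b) Q = -0.332 VAR  (c) S = 25.15 VA  (d) PF = 0.9999 (leading)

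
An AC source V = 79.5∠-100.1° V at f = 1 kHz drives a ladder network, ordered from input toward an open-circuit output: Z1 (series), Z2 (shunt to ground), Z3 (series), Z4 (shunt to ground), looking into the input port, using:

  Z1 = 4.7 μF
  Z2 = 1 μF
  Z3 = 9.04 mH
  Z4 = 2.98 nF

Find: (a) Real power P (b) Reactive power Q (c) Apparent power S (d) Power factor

Step 1 — Angular frequency: ω = 2π·f = 2π·1000 = 6283 rad/s.
Step 2 — Component impedances:
  Z1: Z = 1/(jωC) = -j/(ω·C) = 0 - j33.86 Ω
  Z2: Z = 1/(jωC) = -j/(ω·C) = 0 - j159.2 Ω
  Z3: Z = jωL = j·6283·0.00904 = 0 + j56.8 Ω
  Z4: Z = 1/(jωC) = -j/(ω·C) = 0 - j5.341e+04 Ω
Step 3 — Ladder network (open output): work backward from the far end, alternating series and parallel combinations. Z_in = 0 - j192.5 Ω = 192.5∠-90.0° Ω.
Step 4 — Source phasor: V = 79.5∠-100.1° V = -13.94 - j78.27 V.
Step 5 — Current: I = V / Z = 0.4065 - j0.07241 A = 0.4129∠-10.1° A.
Step 6 — Complex power: S = V·I* = 0 - j32.82 VA.
Step 7 — Real power: P = Re(S) = 0 W.
Step 8 — Reactive power: Q = Im(S) = -32.82 VAR.
Step 9 — Apparent power: |S| = 32.82 VA.
Step 10 — Power factor: PF = P/|S| = 0 (leading).

(a) P = 0 W  (b) Q = -32.82 VAR  (c) S = 32.82 VA  (d) PF = 0 (leading)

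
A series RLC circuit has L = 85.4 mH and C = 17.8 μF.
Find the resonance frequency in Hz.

Step 1 — Resonance condition Im(Z)=0 gives ω₀ = 1/√(LC).
Step 2 — ω₀ = 1/√(0.0854·1.78e-05) = 811.1 rad/s.
Step 3 — f₀ = ω₀/(2π) = 129.1 Hz.

f₀ = 129.1 Hz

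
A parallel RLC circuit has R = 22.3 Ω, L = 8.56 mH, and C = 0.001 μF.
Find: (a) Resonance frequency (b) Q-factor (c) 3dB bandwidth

Step 1 — Resonance: ω₀ = 1/√(LC) = 1/√(0.00856·1e-09) = 3.418e+05 rad/s.
Step 2 — f₀ = ω₀/(2π) = 5.44e+04 Hz.
Step 3 — Parallel Q: Q = R/(ω₀L) = 22.3/(3.418e+05·0.00856) = 0.007622.
Step 4 — Bandwidth: Δω = ω₀/Q = 4.484e+07 rad/s; BW = Δω/(2π) = 7.137e+06 Hz.

(a) f₀ = 5.44e+04 Hz  (b) Q = 0.007622  (c) BW = 7.137e+06 Hz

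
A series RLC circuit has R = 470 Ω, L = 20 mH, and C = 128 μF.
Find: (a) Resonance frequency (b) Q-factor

Step 1 — Resonance condition Im(Z)=0 gives ω₀ = 1/√(LC).
Step 2 — ω₀ = 1/√(0.02·0.000128) = 625 rad/s.
Step 3 — f₀ = ω₀/(2π) = 99.47 Hz.
Step 4 — Series Q: Q = ω₀L/R = 625·0.02/470 = 0.0266.

(a) f₀ = 99.47 Hz  (b) Q = 0.0266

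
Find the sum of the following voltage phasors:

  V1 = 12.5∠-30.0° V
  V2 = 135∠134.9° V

Step 1 — Convert each phasor to rectangular form:
  V1 = 12.5·(cos(-30.0°) + j·sin(-30.0°)) = 10.83 - j6.25 V
  V2 = 135·(cos(134.9°) + j·sin(134.9°)) = -95.29 + j95.63 V
Step 2 — Sum components: V_total = -84.47 + j89.38 V.
Step 3 — Convert to polar: |V_total| = 123 V, ∠V_total = 133.4°.

V_total = 123∠133.4° V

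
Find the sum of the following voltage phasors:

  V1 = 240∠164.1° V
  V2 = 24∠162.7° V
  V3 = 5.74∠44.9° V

Step 1 — Convert each phasor to rectangular form:
  V1 = 240·(cos(164.1°) + j·sin(164.1°)) = -230.8 + j65.75 V
  V2 = 24·(cos(162.7°) + j·sin(162.7°)) = -22.91 + j7.137 V
  V3 = 5.74·(cos(44.9°) + j·sin(44.9°)) = 4.066 + j4.052 V
Step 2 — Sum components: V_total = -249.7 + j76.94 V.
Step 3 — Convert to polar: |V_total| = 261.3 V, ∠V_total = 162.9°.

V_total = 261.3∠162.9° V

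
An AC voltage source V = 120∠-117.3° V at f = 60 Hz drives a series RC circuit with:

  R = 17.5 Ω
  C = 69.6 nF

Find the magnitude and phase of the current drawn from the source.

Step 1 — Angular frequency: ω = 2π·f = 2π·60 = 377 rad/s.
Step 2 — Component impedances:
  R: Z = R = 17.5 Ω
  C: Z = 1/(jωC) = -j/(ω·C) = 0 - j3.811e+04 Ω
Step 3 — Series combination: Z_total = R + C = 17.5 - j3.811e+04 Ω = 3.811e+04∠-90.0° Ω.
Step 4 — Source phasor: V = 120∠-117.3° V = -55.04 - j106.6 V.
Step 5 — Ohm's law: I = V / Z_total = (-55.04 - j106.6) / (17.5 - j3.811e+04) = 0.002797 - j0.001445 A.
Step 6 — Convert to polar: |I| = 0.003149 A, ∠I = -27.3°.

I = 0.003149∠-27.3° A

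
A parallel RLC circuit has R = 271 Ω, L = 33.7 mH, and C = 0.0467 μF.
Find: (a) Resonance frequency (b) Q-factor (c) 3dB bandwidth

Step 1 — Resonance: ω₀ = 1/√(LC) = 1/√(0.0337·4.67e-08) = 2.521e+04 rad/s.
Step 2 — f₀ = ω₀/(2π) = 4012 Hz.
Step 3 — Parallel Q: Q = R/(ω₀L) = 271/(2.521e+04·0.0337) = 0.319.
Step 4 — Bandwidth: Δω = ω₀/Q = 7.902e+04 rad/s; BW = Δω/(2π) = 1.258e+04 Hz.

(a) f₀ = 4012 Hz  (b) Q = 0.319  (c) BW = 1.258e+04 Hz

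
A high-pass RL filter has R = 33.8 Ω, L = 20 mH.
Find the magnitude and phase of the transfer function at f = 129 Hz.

Step 1 — Angular frequency: ω = 2π·129 = 810.5 rad/s.
Step 2 — Transfer function: H(jω) = jωL/(R + jωL).
Step 3 — Numerator jωL = j·16.21; denominator R + jωL = 33.8 + j16.21.
Step 4 — H = 0.187 + j0.3899.
Step 5 — Magnitude: |H| = 0.4324 (-7.3 dB); phase: φ = 64.4°.

|H| = 0.4324 (-7.3 dB), φ = 64.4°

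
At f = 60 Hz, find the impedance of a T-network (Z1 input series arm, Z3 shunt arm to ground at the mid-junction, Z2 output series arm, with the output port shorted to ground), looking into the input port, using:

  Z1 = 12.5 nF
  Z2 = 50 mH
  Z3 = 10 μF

Step 1 — Angular frequency: ω = 2π·f = 2π·60 = 377 rad/s.
Step 2 — Component impedances:
  Z1: Z = 1/(jωC) = -j/(ω·C) = 0 - j2.122e+05 Ω
  Z2: Z = jωL = j·377·0.05 = 0 + j18.85 Ω
  Z3: Z = 1/(jωC) = -j/(ω·C) = 0 - j265.3 Ω
Step 3 — With the output port shorted to ground, the output series arm Z2 runs from the junction to ground; the shunt arm Z3 also runs from the junction to ground. They appear in parallel: Z3 || Z2 = 0 + j20.29 Ω.
Step 4 — Series with input arm Z1: Z_in = Z1 + (Z3 || Z2) = 0 - j2.122e+05 Ω = 2.122e+05∠-90.0° Ω.

Z = 0 - j2.122e+05 Ω = 2.122e+05∠-90.0° Ω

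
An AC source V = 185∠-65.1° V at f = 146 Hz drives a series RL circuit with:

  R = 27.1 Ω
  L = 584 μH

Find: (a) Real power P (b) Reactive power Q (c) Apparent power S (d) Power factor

Step 1 — Angular frequency: ω = 2π·f = 2π·146 = 917.3 rad/s.
Step 2 — Component impedances:
  R: Z = R = 27.1 Ω
  L: Z = jωL = j·917.3·0.000584 = 0 + j0.5357 Ω
Step 3 — Series combination: Z_total = R + L = 27.1 + j0.5357 Ω = 27.11∠1.1° Ω.
Step 4 — Source phasor: V = 185∠-65.1° V = 77.89 - j167.8 V.
Step 5 — Current: I = V / Z = 2.751 - j6.246 A = 6.825∠-66.2° A.
Step 6 — Complex power: S = V·I* = 1262 + j24.96 VA.
Step 7 — Real power: P = Re(S) = 1262 W.
Step 8 — Reactive power: Q = Im(S) = 24.96 VAR.
Step 9 — Apparent power: |S| = 1263 VA.
Step 10 — Power factor: PF = P/|S| = 0.9998 (lagging).

(a) P = 1262 W  (b) Q = 24.96 VAR  (c) S = 1263 VA  (d) PF = 0.9998 (lagging)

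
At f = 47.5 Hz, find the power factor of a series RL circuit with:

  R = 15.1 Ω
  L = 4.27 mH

Step 1 — Angular frequency: ω = 2π·f = 2π·47.5 = 298.5 rad/s.
Step 2 — Component impedances:
  R: Z = R = 15.1 Ω
  L: Z = jωL = j·298.5·0.00427 = 0 + j1.274 Ω
Step 3 — Series combination: Z_total = R + L = 15.1 + j1.274 Ω = 15.15∠4.8° Ω.
Step 4 — Power factor: PF = cos(φ) = Re(Z)/|Z| = 15.1/15.1537 = 0.9965.
Step 5 — Type: Im(Z) = 1.274 ⇒ lagging (phase φ = 4.8°).

PF = 0.9965 (lagging, φ = 4.8°)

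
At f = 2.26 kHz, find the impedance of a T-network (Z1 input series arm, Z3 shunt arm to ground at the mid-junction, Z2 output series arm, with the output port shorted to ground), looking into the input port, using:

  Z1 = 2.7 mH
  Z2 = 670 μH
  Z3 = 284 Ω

Step 1 — Angular frequency: ω = 2π·f = 2π·2260 = 1.42e+04 rad/s.
Step 2 — Component impedances:
  Z1: Z = jωL = j·1.42e+04·0.0027 = 0 + j38.34 Ω
  Z2: Z = jωL = j·1.42e+04·0.00067 = 0 + j9.514 Ω
  Z3: Z = R = 284 Ω
Step 3 — With the output port shorted to ground, the output series arm Z2 runs from the junction to ground; the shunt arm Z3 also runs from the junction to ground. They appear in parallel: Z3 || Z2 = 0.3184 + j9.503 Ω.
Step 4 — Series with input arm Z1: Z_in = Z1 + (Z3 || Z2) = 0.3184 + j47.84 Ω = 47.84∠89.6° Ω.

Z = 0.3184 + j47.84 Ω = 47.84∠89.6° Ω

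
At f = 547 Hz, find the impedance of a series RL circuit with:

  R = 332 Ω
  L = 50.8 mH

Step 1 — Angular frequency: ω = 2π·f = 2π·547 = 3437 rad/s.
Step 2 — Component impedances:
  R: Z = R = 332 Ω
  L: Z = jωL = j·3437·0.0508 = 0 + j174.6 Ω
Step 3 — Series combination: Z_total = R + L = 332 + j174.6 Ω = 375.1∠27.7° Ω.

Z = 332 + j174.6 Ω = 375.1∠27.7° Ω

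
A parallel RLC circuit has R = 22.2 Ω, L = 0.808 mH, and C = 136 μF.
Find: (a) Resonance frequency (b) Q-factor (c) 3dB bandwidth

Step 1 — Resonance: ω₀ = 1/√(LC) = 1/√(0.000808·0.000136) = 3017 rad/s.
Step 2 — f₀ = ω₀/(2π) = 480.1 Hz.
Step 3 — Parallel Q: Q = R/(ω₀L) = 22.2/(3017·0.000808) = 9.108.
Step 4 — Bandwidth: Δω = ω₀/Q = 331.2 rad/s; BW = Δω/(2π) = 52.71 Hz.

(a) f₀ = 480.1 Hz  (b) Q = 9.108  (c) BW = 52.71 Hz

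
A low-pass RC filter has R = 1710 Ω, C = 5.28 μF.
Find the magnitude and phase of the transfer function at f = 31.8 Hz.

Step 1 — Angular frequency: ω = 2π·31.8 = 199.8 rad/s.
Step 2 — Transfer function: H(jω) = 1/(1 + jωRC).
Step 3 — Denominator: 1 + jωRC = 1 + j·199.8·1710·5.28e-06 = 1 + j1.804.
Step 4 — H = 0.235 - j0.424.
Step 5 — Magnitude: |H| = 0.4848 (-6.3 dB); phase: φ = -61.0°.

|H| = 0.4848 (-6.3 dB), φ = -61.0°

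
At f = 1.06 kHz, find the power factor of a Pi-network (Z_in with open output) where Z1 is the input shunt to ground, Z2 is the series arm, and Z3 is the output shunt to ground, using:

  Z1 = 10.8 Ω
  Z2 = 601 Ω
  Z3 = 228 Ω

Step 1 — Angular frequency: ω = 2π·f = 2π·1060 = 6660 rad/s.
Step 2 — Component impedances:
  Z1: Z = R = 10.8 Ω
  Z2: Z = R = 601 Ω
  Z3: Z = R = 228 Ω
Step 3 — With open output, the series arm Z2 and the output shunt Z3 appear in series to ground: Z2 + Z3 = 829 Ω.
Step 4 — Parallel with input shunt Z1: Z_in = Z1 || (Z2 + Z3) = 10.66 Ω = 10.66∠0.0° Ω.
Step 5 — Power factor: PF = cos(φ) = Re(Z)/|Z| = 10.66/10.66 = 1.
Step 6 — Type: Im(Z) = 0 ⇒ unity (phase φ = 0.0°).

PF = 1 (unity, φ = 0.0°)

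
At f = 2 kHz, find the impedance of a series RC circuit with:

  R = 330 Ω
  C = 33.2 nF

Step 1 — Angular frequency: ω = 2π·f = 2π·2000 = 1.257e+04 rad/s.
Step 2 — Component impedances:
  R: Z = R = 330 Ω
  C: Z = 1/(jωC) = -j/(ω·C) = 0 - j2397 Ω
Step 3 — Series combination: Z_total = R + C = 330 - j2397 Ω = 2420∠-82.2° Ω.

Z = 330 - j2397 Ω = 2420∠-82.2° Ω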